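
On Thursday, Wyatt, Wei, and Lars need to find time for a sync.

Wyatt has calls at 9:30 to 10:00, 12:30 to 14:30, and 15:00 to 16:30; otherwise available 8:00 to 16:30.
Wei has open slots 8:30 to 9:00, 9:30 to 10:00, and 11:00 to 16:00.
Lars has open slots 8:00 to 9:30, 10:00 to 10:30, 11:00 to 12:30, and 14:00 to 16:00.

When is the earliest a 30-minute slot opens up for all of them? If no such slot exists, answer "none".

Wyatt free within 08:00–16:30: 08:00–09:30, 10:00–12:30, 14:30–15:00.
Wyatt ∩ Wei: 08:30–09:00, 11:00–12:30, 14:30–15:00.
Wyatt ∩ Wei ∩ Lars: 08:30–09:00, 11:00–12:30, 14:30–15:00.
Windows ≥ 30 min: 08:30–09:00, 11:00–12:30, 14:30–15:00.
Earliest such window starts at 08:30.

08:30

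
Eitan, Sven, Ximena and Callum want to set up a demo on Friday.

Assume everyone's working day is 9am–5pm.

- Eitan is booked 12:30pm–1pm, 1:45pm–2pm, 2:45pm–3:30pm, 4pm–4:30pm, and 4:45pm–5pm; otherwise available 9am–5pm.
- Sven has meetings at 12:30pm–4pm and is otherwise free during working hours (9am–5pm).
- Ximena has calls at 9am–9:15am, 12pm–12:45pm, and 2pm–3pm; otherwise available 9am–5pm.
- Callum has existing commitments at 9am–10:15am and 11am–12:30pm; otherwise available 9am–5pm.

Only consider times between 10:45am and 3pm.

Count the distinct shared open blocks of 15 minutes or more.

1

Eitan free within 09:00–17:00: 09:00–12:30, 13:00–13:45, 14:00–14:45, 15:30–16:00, 16:30–16:45.
Sven free within 09:00–17:00: 09:00–12:30, 16:00–17:00.
Ximena free within 09:00–17:00: 09:15–12:00, 12:45–14:00, 15:00–17:00.
Callum free within 09:00–17:00: 10:15–11:00, 12:30–17:00.
Eitan ∩ Sven: 09:00–12:30, 16:30–16:45.
Eitan ∩ Sven ∩ Ximena: 09:15–12:00, 16:30–16:45.
Eitan ∩ Sven ∩ Ximena ∩ Callum: 10:15–11:00, 16:30–16:45.
Restricted to 10:45–15:00: 10:45–11:00.
Windows ≥ 15 min: 10:45–11:00.
That's 1 window.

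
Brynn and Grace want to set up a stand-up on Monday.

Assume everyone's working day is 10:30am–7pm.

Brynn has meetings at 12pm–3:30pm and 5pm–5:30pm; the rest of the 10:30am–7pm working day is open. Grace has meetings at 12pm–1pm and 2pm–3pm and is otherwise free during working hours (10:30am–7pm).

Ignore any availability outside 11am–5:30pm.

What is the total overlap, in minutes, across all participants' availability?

150 minutes

Brynn free within 10:30–19:00: 10:30–12:00, 15:30–17:00, 17:30–19:00.
Grace free within 10:30–19:00: 10:30–12:00, 13:00–14:00, 15:00–19:00.
Brynn ∩ Grace: 10:30–12:00, 15:30–17:00, 17:30–19:00.
Restricted to 11:00–17:30: 11:00–12:00, 15:30–17:00.
Total common minutes: 60 + 90 = 150.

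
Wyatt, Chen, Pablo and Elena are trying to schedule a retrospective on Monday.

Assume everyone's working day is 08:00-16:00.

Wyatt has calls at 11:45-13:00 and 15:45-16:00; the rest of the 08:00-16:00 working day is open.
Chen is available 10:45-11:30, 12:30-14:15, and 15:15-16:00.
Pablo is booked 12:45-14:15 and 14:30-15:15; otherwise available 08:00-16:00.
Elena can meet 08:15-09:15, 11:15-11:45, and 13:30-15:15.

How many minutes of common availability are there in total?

15 minutes

Wyatt free within 08:00–16:00: 08:00–11:45, 13:00–15:45.
Pablo free within 08:00–16:00: 08:00–12:45, 14:15–14:30, 15:15–16:00.
Wyatt ∩ Chen: 10:45–11:30, 13:00–14:15, 15:15–15:45.
Wyatt ∩ Chen ∩ Pablo: 10:45–11:30, 15:15–15:45.
Wyatt ∩ Chen ∩ Pablo ∩ Elena: 11:15–11:30.
Total common minutes: 15.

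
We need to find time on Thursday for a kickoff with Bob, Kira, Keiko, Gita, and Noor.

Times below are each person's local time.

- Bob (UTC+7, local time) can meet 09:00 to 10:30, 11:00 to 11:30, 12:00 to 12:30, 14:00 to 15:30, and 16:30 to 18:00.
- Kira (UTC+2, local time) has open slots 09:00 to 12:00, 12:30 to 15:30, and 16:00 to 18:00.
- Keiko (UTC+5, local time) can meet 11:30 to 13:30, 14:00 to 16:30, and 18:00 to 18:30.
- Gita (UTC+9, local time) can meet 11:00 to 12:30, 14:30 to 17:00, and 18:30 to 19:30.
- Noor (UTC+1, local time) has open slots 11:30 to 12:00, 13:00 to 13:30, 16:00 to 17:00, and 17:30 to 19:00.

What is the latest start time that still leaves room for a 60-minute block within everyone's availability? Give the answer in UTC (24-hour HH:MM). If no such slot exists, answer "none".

Bob → UTC: 02:00–03:30, 04:00–04:30, 05:00–05:30, 07:00–08:30, 09:30–11:00.
Kira → UTC: 07:00–10:00, 10:30–13:30, 14:00–16:00.
Keiko → UTC: 06:30–08:30, 09:00–11:30, 13:00–13:30.
Gita → UTC: 02:00–03:30, 05:30–08:00, 09:30–10:30.
Noor → UTC: 10:30–11:00, 12:00–12:30, 15:00–16:00, 16:30–18:00.
Bob ∩ Kira: 07:00–08:30, 09:30–10:00, 10:30–11:00.
Bob ∩ Kira ∩ Keiko: 07:00–08:30, 09:30–10:00, 10:30–11:00.
Bob ∩ Kira ∩ Keiko ∩ Gita: 07:00–08:00, 09:30–10:00.
Bob ∩ Kira ∩ Keiko ∩ Gita ∩ Noor: (none).
Windows ≥ 60 min: (none).

none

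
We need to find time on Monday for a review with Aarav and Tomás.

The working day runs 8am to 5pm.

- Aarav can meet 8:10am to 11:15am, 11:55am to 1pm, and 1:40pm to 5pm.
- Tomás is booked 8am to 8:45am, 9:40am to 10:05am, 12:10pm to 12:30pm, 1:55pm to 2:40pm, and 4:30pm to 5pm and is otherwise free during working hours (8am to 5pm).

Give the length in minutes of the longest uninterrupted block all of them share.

Tomás free within 08:00–17:00: 08:45–09:40, 10:05–12:10, 12:30–13:55, 14:40–16:30.
Aarav ∩ Tomás: 08:45–09:40, 10:05–11:15, 11:55–12:10, 12:30–13:00, 13:40–13:55, 14:40–16:30.
Common window lengths: 55, 70, 15, 30, 15, 110 min; longest is 110.

110 minutes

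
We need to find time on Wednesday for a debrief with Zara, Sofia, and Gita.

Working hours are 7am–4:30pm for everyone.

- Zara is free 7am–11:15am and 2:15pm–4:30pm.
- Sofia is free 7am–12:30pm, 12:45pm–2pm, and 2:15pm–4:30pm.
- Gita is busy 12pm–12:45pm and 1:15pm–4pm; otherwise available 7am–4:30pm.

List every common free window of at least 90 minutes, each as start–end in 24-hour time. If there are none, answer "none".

07:00–11:15

Gita free within 07:00–16:30: 07:00–12:00, 12:45–13:15, 16:00–16:30.
Zara ∩ Sofia: 07:00–11:15, 14:15–16:30.
Zara ∩ Sofia ∩ Gita: 07:00–11:15, 16:00–16:30.
Windows ≥ 90 min: 07:00–11:15.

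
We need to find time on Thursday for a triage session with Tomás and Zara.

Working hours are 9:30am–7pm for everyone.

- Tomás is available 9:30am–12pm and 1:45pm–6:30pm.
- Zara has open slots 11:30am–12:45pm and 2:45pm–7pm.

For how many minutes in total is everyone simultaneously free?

Tomás ∩ Zara: 11:30–12:00, 14:45–18:30.
Total common minutes: 30 + 225 = 255.

255 minutes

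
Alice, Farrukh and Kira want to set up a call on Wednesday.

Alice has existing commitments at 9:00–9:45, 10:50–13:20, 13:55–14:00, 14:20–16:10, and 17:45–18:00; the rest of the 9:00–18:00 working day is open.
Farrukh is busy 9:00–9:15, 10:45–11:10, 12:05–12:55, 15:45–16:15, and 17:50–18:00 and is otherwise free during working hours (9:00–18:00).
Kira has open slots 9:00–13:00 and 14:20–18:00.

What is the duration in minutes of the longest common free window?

Alice free within 09:00–18:00: 09:45–10:50, 13:20–13:55, 14:00–14:20, 16:10–17:45.
Farrukh free within 09:00–18:00: 09:15–10:45, 11:10–12:05, 12:55–15:45, 16:15–17:50.
Alice ∩ Farrukh: 09:45–10:45, 13:20–13:55, 14:00–14:20, 16:15–17:45.
Alice ∩ Farrukh ∩ Kira: 09:45–10:45, 16:15–17:45.
Common window lengths: 60, 90 min; longest is 90.

90 minutes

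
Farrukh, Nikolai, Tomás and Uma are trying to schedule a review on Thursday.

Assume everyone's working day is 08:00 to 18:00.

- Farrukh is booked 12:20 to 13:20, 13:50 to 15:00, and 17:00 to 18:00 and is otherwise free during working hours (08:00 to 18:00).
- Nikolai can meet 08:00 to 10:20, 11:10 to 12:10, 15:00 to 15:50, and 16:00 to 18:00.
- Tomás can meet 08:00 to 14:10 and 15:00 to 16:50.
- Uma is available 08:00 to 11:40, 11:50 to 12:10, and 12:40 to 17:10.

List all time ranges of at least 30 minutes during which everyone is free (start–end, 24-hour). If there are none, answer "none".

Farrukh free within 08:00–18:00: 08:00–12:20, 13:20–13:50, 15:00–17:00.
Farrukh ∩ Nikolai: 08:00–10:20, 11:10–12:10, 15:00–15:50, 16:00–17:00.
Farrukh ∩ Nikolai ∩ Tomás: 08:00–10:20, 11:10–12:10, 15:00–15:50, 16:00–16:50.
Farrukh ∩ Nikolai ∩ Tomás ∩ Uma: 08:00–10:20, 11:10–11:40, 11:50–12:10, 15:00–15:50, 16:00–16:50.
Windows ≥ 30 min: 08:00–10:20, 11:10–11:40, 15:00–15:50, 16:00–16:50.

08:00–10:20, 11:10–11:40, 15:00–15:50, 16:00–16:50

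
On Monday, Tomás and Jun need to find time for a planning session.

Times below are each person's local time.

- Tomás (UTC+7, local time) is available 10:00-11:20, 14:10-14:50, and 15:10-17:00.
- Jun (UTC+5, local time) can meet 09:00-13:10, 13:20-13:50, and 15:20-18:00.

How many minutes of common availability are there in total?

90 minutes

Tomás → UTC: 03:00–04:20, 07:10–07:50, 08:10–10:00.
Jun → UTC: 04:00–08:10, 08:20–08:50, 10:20–13:00.
Tomás ∩ Jun: 04:00–04:20, 07:10–07:50, 08:20–08:50.
Total common minutes: 20 + 40 + 30 = 90.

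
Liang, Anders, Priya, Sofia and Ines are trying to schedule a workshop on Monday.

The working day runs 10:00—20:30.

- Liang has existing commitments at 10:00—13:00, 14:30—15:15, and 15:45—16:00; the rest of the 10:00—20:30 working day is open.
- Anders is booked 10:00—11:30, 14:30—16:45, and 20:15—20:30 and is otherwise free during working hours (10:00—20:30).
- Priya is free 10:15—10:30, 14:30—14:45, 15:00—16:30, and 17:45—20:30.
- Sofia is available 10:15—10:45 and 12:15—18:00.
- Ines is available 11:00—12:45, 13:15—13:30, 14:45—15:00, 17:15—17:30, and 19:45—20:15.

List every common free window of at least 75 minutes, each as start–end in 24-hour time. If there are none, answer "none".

none

Liang free within 10:00–20:30: 13:00–14:30, 15:15–15:45, 16:00–20:30.
Anders free within 10:00–20:30: 11:30–14:30, 16:45–20:15.
Liang ∩ Anders: 13:00–14:30, 16:45–20:15.
Liang ∩ Anders ∩ Priya: 17:45–20:15.
Liang ∩ Anders ∩ Priya ∩ Sofia: 17:45–18:00.
Liang ∩ Anders ∩ Priya ∩ Sofia ∩ Ines: (none).
Windows ≥ 75 min: (none).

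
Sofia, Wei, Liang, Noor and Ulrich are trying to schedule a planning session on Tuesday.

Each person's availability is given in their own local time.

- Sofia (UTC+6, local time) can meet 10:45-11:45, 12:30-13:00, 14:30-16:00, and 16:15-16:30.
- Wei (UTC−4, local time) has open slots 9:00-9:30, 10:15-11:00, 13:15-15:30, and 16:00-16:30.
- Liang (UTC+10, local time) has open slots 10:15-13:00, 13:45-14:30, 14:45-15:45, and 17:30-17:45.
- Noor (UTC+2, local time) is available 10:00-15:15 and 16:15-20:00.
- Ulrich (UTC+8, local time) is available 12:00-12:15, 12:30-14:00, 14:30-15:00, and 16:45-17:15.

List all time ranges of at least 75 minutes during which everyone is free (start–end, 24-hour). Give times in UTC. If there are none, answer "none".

Sofia → UTC: 04:45–05:45, 06:30–07:00, 08:30–10:00, 10:15–10:30.
Wei → UTC: 13:00–13:30, 14:15–15:00, 17:15–19:30, 20:00–20:30.
Liang → UTC: 00:15–03:00, 03:45–04:30, 04:45–05:45, 07:30–07:45.
Noor → UTC: 08:00–13:15, 14:15–18:00.
Ulrich → UTC: 04:00–04:15, 04:30–06:00, 06:30–07:00, 08:45–09:15.
Sofia ∩ Wei: (none).
Sofia ∩ Wei ∩ Liang: (none).
Sofia ∩ Wei ∩ Liang ∩ Noor: (none).
Sofia ∩ Wei ∩ Liang ∩ Noor ∩ Ulrich: (none).
Windows ≥ 75 min: (none).

none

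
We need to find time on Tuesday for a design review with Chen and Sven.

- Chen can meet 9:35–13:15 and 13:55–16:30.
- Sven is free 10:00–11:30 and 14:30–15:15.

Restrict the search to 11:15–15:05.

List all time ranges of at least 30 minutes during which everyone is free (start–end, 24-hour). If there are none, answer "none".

14:30–15:05

Chen ∩ Sven: 10:00–11:30, 14:30–15:15.
Restricted to 11:15–15:05: 11:15–11:30, 14:30–15:05.
Windows ≥ 30 min: 14:30–15:05.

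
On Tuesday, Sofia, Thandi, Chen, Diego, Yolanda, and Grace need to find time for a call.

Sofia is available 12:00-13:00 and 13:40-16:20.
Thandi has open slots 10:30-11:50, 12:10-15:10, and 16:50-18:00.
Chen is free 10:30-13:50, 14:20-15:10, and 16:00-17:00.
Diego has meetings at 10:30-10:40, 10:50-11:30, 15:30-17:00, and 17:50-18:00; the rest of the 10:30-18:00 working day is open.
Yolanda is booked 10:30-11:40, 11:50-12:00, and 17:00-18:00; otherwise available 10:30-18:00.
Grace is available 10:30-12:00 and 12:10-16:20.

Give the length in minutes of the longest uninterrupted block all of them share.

Diego free within 10:30–18:00: 10:40–10:50, 11:30–15:30, 17:00–17:50.
Yolanda free within 10:30–18:00: 11:40–11:50, 12:00–17:00.
Sofia ∩ Thandi: 12:10–13:00, 13:40–15:10.
Sofia ∩ Thandi ∩ Chen: 12:10–13:00, 13:40–13:50, 14:20–15:10.
Sofia ∩ Thandi ∩ Chen ∩ Diego: 12:10–13:00, 13:40–13:50, 14:20–15:10.
Sofia ∩ Thandi ∩ Chen ∩ Diego ∩ Yolanda: 12:10–13:00, 13:40–13:50, 14:20–15:10.
Sofia ∩ Thandi ∩ Chen ∩ Diego ∩ Yolanda ∩ Grace: 12:10–13:00, 13:40–13:50, 14:20–15:10.
Common window lengths: 50, 10, 50 min; longest is 50.

50 minutes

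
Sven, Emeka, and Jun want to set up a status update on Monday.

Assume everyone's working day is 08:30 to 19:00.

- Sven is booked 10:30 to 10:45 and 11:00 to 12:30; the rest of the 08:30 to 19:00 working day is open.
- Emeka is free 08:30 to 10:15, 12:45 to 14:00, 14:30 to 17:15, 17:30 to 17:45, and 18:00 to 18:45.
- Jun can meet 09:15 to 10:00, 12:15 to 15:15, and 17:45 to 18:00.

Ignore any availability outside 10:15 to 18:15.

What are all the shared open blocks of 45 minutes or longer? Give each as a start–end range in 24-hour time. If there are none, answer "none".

Sven free within 08:30–19:00: 08:30–10:30, 10:45–11:00, 12:30–19:00.
Sven ∩ Emeka: 08:30–10:15, 12:45–14:00, 14:30–17:15, 17:30–17:45, 18:00–18:45.
Sven ∩ Emeka ∩ Jun: 09:15–10:00, 12:45–14:00, 14:30–15:15.
Restricted to 10:15–18:15: 12:45–14:00, 14:30–15:15.
Windows ≥ 45 min: 12:45–14:00, 14:30–15:15.

12:45–14:00, 14:30–15:15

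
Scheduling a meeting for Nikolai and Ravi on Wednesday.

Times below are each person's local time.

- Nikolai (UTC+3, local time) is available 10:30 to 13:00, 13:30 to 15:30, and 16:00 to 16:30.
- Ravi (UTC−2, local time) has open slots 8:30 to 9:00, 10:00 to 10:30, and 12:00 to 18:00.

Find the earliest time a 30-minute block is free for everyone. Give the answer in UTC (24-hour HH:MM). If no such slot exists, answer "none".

Nikolai → UTC: 07:30–10:00, 10:30–12:30, 13:00–13:30.
Ravi → UTC: 10:30–11:00, 12:00–12:30, 14:00–20:00.
Nikolai ∩ Ravi: 10:30–11:00, 12:00–12:30.
Windows ≥ 30 min: 10:30–11:00, 12:00–12:30.
Earliest such window starts at 10:30.

10:30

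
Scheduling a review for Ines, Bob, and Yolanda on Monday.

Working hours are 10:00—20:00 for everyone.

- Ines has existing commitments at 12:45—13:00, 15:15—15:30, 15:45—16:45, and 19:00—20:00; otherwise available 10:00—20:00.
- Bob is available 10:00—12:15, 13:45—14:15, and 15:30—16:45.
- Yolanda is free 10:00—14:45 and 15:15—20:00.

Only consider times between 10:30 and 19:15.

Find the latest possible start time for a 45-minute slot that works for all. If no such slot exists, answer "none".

11:30

Ines free within 10:00–20:00: 10:00–12:45, 13:00–15:15, 15:30–15:45, 16:45–19:00.
Ines ∩ Bob: 10:00–12:15, 13:45–14:15, 15:30–15:45.
Ines ∩ Bob ∩ Yolanda: 10:00–12:15, 13:45–14:15, 15:30–15:45.
Restricted to 10:30–19:15: 10:30–12:15, 13:45–14:15, 15:30–15:45.
Windows ≥ 45 min: 10:30–12:15.
Latest start in the last window 10:30–12:15 is 12:15 − 45 min = 11:30.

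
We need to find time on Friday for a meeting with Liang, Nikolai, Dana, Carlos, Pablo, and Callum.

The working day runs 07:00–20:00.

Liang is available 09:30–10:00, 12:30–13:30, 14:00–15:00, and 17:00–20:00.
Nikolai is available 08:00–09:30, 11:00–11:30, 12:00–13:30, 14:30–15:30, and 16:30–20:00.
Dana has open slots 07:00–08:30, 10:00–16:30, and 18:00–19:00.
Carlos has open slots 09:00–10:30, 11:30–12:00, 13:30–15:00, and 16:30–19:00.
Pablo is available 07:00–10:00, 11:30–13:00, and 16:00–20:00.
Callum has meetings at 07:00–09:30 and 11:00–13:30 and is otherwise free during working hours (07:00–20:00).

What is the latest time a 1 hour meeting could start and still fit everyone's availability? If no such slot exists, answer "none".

18:00

Callum free within 07:00–20:00: 09:30–11:00, 13:30–20:00.
Liang ∩ Nikolai: 12:30–13:30, 14:30–15:00, 17:00–20:00.
Liang ∩ Nikolai ∩ Dana: 12:30–13:30, 14:30–15:00, 18:00–19:00.
Liang ∩ Nikolai ∩ Dana ∩ Carlos: 14:30–15:00, 18:00–19:00.
Liang ∩ Nikolai ∩ Dana ∩ Carlos ∩ Pablo: 18:00–19:00.
Liang ∩ Nikolai ∩ Dana ∩ Carlos ∩ Pablo ∩ Callum: 18:00–19:00.
Windows ≥ 60 min: 18:00–19:00.
Latest start in the last window 18:00–19:00 is 19:00 − 60 min = 18:00.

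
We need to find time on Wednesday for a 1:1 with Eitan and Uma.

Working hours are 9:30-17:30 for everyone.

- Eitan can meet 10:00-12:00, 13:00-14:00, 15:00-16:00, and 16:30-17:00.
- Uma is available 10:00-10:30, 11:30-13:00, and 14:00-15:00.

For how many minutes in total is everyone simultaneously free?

Eitan ∩ Uma: 10:00–10:30, 11:30–12:00.
Total common minutes: 30 + 30 = 60.

60 minutes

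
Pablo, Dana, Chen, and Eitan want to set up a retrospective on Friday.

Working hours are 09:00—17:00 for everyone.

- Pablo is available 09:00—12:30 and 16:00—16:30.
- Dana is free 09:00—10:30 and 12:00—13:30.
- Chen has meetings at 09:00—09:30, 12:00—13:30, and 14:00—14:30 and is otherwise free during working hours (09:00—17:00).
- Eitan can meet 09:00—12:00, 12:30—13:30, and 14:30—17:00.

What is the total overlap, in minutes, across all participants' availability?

Chen free within 09:00–17:00: 09:30–12:00, 13:30–14:00, 14:30–17:00.
Pablo ∩ Dana: 09:00–10:30, 12:00–12:30.
Pablo ∩ Dana ∩ Chen: 09:30–10:30.
Pablo ∩ Dana ∩ Chen ∩ Eitan: 09:30–10:30.
Total common minutes: 60.

60 minutes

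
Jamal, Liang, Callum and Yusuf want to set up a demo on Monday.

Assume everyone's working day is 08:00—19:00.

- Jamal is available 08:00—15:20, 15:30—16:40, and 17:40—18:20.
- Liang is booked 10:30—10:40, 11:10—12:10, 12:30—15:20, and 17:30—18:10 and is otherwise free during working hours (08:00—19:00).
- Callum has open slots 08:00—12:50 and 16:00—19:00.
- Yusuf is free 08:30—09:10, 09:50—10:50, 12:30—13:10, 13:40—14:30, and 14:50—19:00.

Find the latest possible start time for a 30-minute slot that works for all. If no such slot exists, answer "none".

16:10

Liang free within 08:00–19:00: 08:00–10:30, 10:40–11:10, 12:10–12:30, 15:20–17:30, 18:10–19:00.
Jamal ∩ Liang: 08:00–10:30, 10:40–11:10, 12:10–12:30, 15:30–16:40, 18:10–18:20.
Jamal ∩ Liang ∩ Callum: 08:00–10:30, 10:40–11:10, 12:10–12:30, 16:00–16:40, 18:10–18:20.
Jamal ∩ Liang ∩ Callum ∩ Yusuf: 08:30–09:10, 09:50–10:30, 10:40–10:50, 16:00–16:40, 18:10–18:20.
Windows ≥ 30 min: 08:30–09:10, 09:50–10:30, 16:00–16:40.
Latest start in the last window 16:00–16:40 is 16:40 − 30 min = 16:10.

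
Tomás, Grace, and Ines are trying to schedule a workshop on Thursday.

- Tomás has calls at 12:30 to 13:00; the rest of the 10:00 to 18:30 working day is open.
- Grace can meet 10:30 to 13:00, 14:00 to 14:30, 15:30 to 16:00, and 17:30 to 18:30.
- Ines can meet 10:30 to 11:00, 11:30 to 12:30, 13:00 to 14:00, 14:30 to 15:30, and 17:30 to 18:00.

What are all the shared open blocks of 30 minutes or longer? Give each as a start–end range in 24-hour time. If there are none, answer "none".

Tomás free within 10:00–18:30: 10:00–12:30, 13:00–18:30.
Tomás ∩ Grace: 10:30–12:30, 14:00–14:30, 15:30–16:00, 17:30–18:30.
Tomás ∩ Grace ∩ Ines: 10:30–11:00, 11:30–12:30, 17:30–18:00.
Windows ≥ 30 min: 10:30–11:00, 11:30–12:30, 17:30–18:00.

10:30–11:00, 11:30–12:30, 17:30–18:00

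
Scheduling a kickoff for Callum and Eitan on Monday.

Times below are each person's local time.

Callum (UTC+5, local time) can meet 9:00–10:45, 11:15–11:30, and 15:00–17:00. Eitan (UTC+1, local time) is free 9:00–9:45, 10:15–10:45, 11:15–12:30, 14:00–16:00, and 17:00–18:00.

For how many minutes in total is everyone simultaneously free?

Callum → UTC: 04:00–05:45, 06:15–06:30, 10:00–12:00.
Eitan → UTC: 08:00–08:45, 09:15–09:45, 10:15–11:30, 13:00–15:00, 16:00–17:00.
Callum ∩ Eitan: 10:15–11:30.
Total common minutes: 75.

75 minutes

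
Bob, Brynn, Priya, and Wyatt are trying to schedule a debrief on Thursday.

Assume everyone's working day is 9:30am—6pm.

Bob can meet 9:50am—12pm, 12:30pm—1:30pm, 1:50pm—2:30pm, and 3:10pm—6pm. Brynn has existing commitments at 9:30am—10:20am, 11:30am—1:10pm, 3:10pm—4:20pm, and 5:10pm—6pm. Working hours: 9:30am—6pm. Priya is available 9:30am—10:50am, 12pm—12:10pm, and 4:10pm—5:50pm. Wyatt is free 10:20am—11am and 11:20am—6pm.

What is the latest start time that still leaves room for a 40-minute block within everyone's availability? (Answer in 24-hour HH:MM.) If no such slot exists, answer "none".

16:30

Brynn free within 09:30–18:00: 10:20–11:30, 13:10–15:10, 16:20–17:10.
Bob ∩ Brynn: 10:20–11:30, 13:10–13:30, 13:50–14:30, 16:20–17:10.
Bob ∩ Brynn ∩ Priya: 10:20–10:50, 16:20–17:10.
Bob ∩ Brynn ∩ Priya ∩ Wyatt: 10:20–10:50, 16:20–17:10.
Windows ≥ 40 min: 16:20–17:10.
Latest start in the last window 16:20–17:10 is 17:10 − 40 min = 16:30.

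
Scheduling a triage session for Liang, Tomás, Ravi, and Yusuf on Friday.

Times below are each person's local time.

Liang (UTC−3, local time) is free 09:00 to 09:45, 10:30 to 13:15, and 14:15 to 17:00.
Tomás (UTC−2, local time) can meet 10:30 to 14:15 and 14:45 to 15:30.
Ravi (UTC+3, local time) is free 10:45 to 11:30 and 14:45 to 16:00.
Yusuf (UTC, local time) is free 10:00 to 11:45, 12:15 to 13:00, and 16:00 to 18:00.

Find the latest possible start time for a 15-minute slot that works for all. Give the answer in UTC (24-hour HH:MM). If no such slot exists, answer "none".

12:30

Liang → UTC: 12:00–12:45, 13:30–16:15, 17:15–20:00.
Tomás → UTC: 12:30–16:15, 16:45–17:30.
Ravi → UTC: 07:45–08:30, 11:45–13:00.
Yusuf → UTC: 10:00–11:45, 12:15–13:00, 16:00–18:00.
Liang ∩ Tomás: 12:30–12:45, 13:30–16:15, 17:15–17:30.
Liang ∩ Tomás ∩ Ravi: 12:30–12:45.
Liang ∩ Tomás ∩ Ravi ∩ Yusuf: 12:30–12:45.
Windows ≥ 15 min: 12:30–12:45.
Latest start in the last window 12:30–12:45 is 12:45 − 15 min = 12:30.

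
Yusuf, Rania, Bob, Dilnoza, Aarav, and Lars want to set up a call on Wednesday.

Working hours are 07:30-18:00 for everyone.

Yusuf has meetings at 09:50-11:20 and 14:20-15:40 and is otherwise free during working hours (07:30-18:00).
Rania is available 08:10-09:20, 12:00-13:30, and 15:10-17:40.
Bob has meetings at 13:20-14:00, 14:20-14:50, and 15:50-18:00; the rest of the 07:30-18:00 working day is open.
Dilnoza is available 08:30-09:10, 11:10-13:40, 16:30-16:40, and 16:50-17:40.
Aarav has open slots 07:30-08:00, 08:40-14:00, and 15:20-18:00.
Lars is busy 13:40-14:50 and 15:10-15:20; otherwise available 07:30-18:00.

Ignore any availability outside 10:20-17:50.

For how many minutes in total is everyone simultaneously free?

Yusuf free within 07:30–18:00: 07:30–09:50, 11:20–14:20, 15:40–18:00.
Bob free within 07:30–18:00: 07:30–13:20, 14:00–14:20, 14:50–15:50.
Lars free within 07:30–18:00: 07:30–13:40, 14:50–15:10, 15:20–18:00.
Yusuf ∩ Rania: 08:10–09:20, 12:00–13:30, 15:40–17:40.
Yusuf ∩ Rania ∩ Bob: 08:10–09:20, 12:00–13:20, 15:40–15:50.
Yusuf ∩ Rania ∩ Bob ∩ Dilnoza: 08:30–09:10, 12:00–13:20.
Yusuf ∩ Rania ∩ Bob ∩ Dilnoza ∩ Aarav: 08:40–09:10, 12:00–13:20.
Yusuf ∩ Rania ∩ Bob ∩ Dilnoza ∩ Aarav ∩ Lars: 08:40–09:10, 12:00–13:20.
Restricted to 10:20–17:50: 12:00–13:20.
Total common minutes: 80.

80 minutes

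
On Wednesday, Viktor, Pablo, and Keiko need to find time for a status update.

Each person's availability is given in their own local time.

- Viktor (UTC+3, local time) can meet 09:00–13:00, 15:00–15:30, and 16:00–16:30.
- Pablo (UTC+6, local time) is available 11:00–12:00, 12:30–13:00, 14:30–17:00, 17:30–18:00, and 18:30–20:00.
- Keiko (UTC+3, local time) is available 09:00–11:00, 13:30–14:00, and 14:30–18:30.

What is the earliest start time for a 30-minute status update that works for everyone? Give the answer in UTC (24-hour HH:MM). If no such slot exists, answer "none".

Viktor → UTC: 06:00–10:00, 12:00–12:30, 13:00–13:30.
Pablo → UTC: 05:00–06:00, 06:30–07:00, 08:30–11:00, 11:30–12:00, 12:30–14:00.
Keiko → UTC: 06:00–08:00, 10:30–11:00, 11:30–15:30.
Viktor ∩ Pablo: 06:30–07:00, 08:30–10:00, 13:00–13:30.
Viktor ∩ Pablo ∩ Keiko: 06:30–07:00, 13:00–13:30.
Windows ≥ 30 min: 06:30–07:00, 13:00–13:30.
Earliest such window starts at 06:30.

06:30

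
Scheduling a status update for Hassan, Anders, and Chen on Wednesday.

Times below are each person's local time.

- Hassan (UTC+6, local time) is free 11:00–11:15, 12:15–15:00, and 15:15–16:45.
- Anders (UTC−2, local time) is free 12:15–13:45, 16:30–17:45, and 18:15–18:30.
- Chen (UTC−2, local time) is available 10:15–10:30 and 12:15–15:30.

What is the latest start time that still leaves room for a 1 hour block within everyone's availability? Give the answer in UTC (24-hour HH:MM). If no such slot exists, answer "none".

Hassan → UTC: 05:00–05:15, 06:15–09:00, 09:15–10:45.
Anders → UTC: 14:15–15:45, 18:30–19:45, 20:15–20:30.
Chen → UTC: 12:15–12:30, 14:15–17:30.
Hassan ∩ Anders: (none).
Hassan ∩ Anders ∩ Chen: (none).
Windows ≥ 60 min: (none).

none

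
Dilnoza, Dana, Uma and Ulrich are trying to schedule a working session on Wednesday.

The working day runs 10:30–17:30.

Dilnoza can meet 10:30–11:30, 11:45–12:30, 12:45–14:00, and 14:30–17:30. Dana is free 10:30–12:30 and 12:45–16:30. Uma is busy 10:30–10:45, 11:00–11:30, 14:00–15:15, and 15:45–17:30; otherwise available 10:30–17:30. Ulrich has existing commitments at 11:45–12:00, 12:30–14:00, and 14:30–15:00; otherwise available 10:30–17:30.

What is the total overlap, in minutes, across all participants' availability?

75 minutes

Uma free within 10:30–17:30: 10:45–11:00, 11:30–14:00, 15:15–15:45.
Ulrich free within 10:30–17:30: 10:30–11:45, 12:00–12:30, 14:00–14:30, 15:00–17:30.
Dilnoza ∩ Dana: 10:30–11:30, 11:45–12:30, 12:45–14:00, 14:30–16:30.
Dilnoza ∩ Dana ∩ Uma: 10:45–11:00, 11:45–12:30, 12:45–14:00, 15:15–15:45.
Dilnoza ∩ Dana ∩ Uma ∩ Ulrich: 10:45–11:00, 12:00–12:30, 15:15–15:45.
Total common minutes: 15 + 30 + 30 = 75.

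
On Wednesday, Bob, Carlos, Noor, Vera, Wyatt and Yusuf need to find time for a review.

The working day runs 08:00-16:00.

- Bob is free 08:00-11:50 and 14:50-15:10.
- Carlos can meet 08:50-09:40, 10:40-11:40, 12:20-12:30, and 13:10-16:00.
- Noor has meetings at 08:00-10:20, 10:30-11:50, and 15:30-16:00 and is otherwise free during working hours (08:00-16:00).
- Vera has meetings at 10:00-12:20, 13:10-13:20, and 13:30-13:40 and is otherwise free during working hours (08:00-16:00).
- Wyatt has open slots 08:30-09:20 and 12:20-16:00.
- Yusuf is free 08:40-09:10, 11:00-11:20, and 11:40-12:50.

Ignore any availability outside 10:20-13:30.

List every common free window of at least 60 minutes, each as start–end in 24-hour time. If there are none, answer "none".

Noor free within 08:00–16:00: 10:20–10:30, 11:50–15:30.
Vera free within 08:00–16:00: 08:00–10:00, 12:20–13:10, 13:20–13:30, 13:40–16:00.
Bob ∩ Carlos: 08:50–09:40, 10:40–11:40, 14:50–15:10.
Bob ∩ Carlos ∩ Noor: 14:50–15:10.
Bob ∩ Carlos ∩ Noor ∩ Vera: 14:50–15:10.
Bob ∩ Carlos ∩ Noor ∩ Vera ∩ Wyatt: 14:50–15:10.
Bob ∩ Carlos ∩ Noor ∩ Vera ∩ Wyatt ∩ Yusuf: (none).
Restricted to 10:20–13:30: (none).
Windows ≥ 60 min: (none).

none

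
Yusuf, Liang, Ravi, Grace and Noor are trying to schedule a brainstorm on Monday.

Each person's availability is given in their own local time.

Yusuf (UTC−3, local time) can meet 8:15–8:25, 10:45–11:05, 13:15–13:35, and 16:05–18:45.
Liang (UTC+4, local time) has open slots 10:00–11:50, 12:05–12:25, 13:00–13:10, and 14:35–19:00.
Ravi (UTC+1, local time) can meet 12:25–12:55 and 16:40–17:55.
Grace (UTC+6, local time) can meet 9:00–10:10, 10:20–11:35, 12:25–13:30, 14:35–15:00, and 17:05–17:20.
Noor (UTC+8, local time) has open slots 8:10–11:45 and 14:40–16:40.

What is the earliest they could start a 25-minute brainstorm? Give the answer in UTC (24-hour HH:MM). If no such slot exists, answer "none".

Yusuf → UTC: 11:15–11:25, 13:45–14:05, 16:15–16:35, 19:05–21:45.
Liang → UTC: 06:00–07:50, 08:05–08:25, 09:00–09:10, 10:35–15:00.
Ravi → UTC: 11:25–11:55, 15:40–16:55.
Grace → UTC: 03:00–04:10, 04:20–05:35, 06:25–07:30, 08:35–09:00, 11:05–11:20.
Noor → UTC: 00:10–03:45, 06:40–08:40.
Yusuf ∩ Liang: 11:15–11:25, 13:45–14:05.
Yusuf ∩ Liang ∩ Ravi: (none).
Yusuf ∩ Liang ∩ Ravi ∩ Grace: (none).
Yusuf ∩ Liang ∩ Ravi ∩ Grace ∩ Noor: (none).
Windows ≥ 25 min: (none).

none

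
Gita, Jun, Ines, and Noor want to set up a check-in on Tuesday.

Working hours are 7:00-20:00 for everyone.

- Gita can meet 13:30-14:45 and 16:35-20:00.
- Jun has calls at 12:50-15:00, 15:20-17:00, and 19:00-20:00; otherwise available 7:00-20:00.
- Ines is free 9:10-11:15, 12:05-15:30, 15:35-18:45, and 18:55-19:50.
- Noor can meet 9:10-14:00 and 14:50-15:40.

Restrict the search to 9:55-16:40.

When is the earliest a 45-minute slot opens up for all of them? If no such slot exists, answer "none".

none

Jun free within 07:00–20:00: 07:00–12:50, 15:00–15:20, 17:00–19:00.
Gita ∩ Jun: 17:00–19:00.
Gita ∩ Jun ∩ Ines: 17:00–18:45, 18:55–19:00.
Gita ∩ Jun ∩ Ines ∩ Noor: (none).
Restricted to 09:55–16:40: (none).
Windows ≥ 45 min: (none).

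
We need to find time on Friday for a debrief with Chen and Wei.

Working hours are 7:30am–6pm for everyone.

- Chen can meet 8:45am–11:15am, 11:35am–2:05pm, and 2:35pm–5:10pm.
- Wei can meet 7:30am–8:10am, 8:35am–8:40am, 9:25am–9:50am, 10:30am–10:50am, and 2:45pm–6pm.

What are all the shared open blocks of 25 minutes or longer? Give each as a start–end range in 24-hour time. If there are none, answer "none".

09:25–09:50, 14:45–17:10

Chen ∩ Wei: 09:25–09:50, 10:30–10:50, 14:45–17:10.
Windows ≥ 25 min: 09:25–09:50, 14:45–17:10.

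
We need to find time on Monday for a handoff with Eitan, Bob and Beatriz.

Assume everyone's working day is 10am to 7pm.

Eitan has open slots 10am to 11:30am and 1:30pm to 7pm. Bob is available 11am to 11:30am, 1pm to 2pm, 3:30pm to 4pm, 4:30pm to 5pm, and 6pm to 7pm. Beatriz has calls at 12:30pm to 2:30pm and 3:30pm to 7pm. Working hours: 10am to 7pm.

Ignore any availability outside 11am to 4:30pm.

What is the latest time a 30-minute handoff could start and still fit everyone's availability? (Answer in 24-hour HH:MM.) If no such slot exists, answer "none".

11:00

Beatriz free within 10:00–19:00: 10:00–12:30, 14:30–15:30.
Eitan ∩ Bob: 11:00–11:30, 13:30–14:00, 15:30–16:00, 16:30–17:00, 18:00–19:00.
Eitan ∩ Bob ∩ Beatriz: 11:00–11:30.
Restricted to 11:00–16:30: 11:00–11:30.
Windows ≥ 30 min: 11:00–11:30.
Latest start in the last window 11:00–11:30 is 11:30 − 30 min = 11:00.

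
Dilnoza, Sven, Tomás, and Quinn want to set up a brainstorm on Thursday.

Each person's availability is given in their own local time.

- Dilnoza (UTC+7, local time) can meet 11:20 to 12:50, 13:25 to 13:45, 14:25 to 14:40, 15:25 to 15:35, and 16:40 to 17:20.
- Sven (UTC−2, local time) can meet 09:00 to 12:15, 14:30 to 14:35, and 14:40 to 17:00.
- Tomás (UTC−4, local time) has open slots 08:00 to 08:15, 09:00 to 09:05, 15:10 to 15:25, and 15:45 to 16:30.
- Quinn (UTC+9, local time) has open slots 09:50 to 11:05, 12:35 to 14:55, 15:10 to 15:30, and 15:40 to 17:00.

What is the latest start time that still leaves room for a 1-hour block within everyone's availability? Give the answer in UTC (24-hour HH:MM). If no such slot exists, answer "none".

Dilnoza → UTC: 04:20–05:50, 06:25–06:45, 07:25–07:40, 08:25–08:35, 09:40–10:20.
Sven → UTC: 11:00–14:15, 16:30–16:35, 16:40–19:00.
Tomás → UTC: 12:00–12:15, 13:00–13:05, 19:10–19:25, 19:45–20:30.
Quinn → UTC: 00:50–02:05, 03:35–05:55, 06:10–06:30, 06:40–08:00.
Dilnoza ∩ Sven: (none).
Dilnoza ∩ Sven ∩ Tomás: (none).
Dilnoza ∩ Sven ∩ Tomás ∩ Quinn: (none).
Windows ≥ 60 min: (none).

none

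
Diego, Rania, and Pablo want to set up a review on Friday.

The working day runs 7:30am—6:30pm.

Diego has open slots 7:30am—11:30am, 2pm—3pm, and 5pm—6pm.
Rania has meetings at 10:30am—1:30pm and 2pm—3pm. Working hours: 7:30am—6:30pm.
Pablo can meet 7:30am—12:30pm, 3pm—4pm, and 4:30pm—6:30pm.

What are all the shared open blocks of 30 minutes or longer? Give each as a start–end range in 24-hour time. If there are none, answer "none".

07:30–10:30, 17:00–18:00

Rania free within 07:30–18:30: 07:30–10:30, 13:30–14:00, 15:00–18:30.
Diego ∩ Rania: 07:30–10:30, 17:00–18:00.
Diego ∩ Rania ∩ Pablo: 07:30–10:30, 17:00–18:00.
Windows ≥ 30 min: 07:30–10:30, 17:00–18:00.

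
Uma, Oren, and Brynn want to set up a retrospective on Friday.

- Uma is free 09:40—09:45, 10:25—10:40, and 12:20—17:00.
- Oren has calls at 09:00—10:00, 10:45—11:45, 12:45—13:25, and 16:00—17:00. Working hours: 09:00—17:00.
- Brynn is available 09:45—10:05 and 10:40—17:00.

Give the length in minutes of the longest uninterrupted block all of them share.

Oren free within 09:00–17:00: 10:00–10:45, 11:45–12:45, 13:25–16:00.
Uma ∩ Oren: 10:25–10:40, 12:20–12:45, 13:25–16:00.
Uma ∩ Oren ∩ Brynn: 12:20–12:45, 13:25–16:00.
Common window lengths: 25, 155 min; longest is 155.

155 minutes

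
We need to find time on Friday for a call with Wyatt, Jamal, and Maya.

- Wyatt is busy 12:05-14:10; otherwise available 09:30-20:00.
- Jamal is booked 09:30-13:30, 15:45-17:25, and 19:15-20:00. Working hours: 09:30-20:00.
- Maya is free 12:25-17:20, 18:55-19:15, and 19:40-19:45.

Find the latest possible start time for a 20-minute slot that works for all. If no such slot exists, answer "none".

Wyatt free within 09:30–20:00: 09:30–12:05, 14:10–20:00.
Jamal free within 09:30–20:00: 13:30–15:45, 17:25–19:15.
Wyatt ∩ Jamal: 14:10–15:45, 17:25–19:15.
Wyatt ∩ Jamal ∩ Maya: 14:10–15:45, 18:55–19:15.
Windows ≥ 20 min: 14:10–15:45, 18:55–19:15.
Latest start in the last window 18:55–19:15 is 19:15 − 20 min = 18:55.

18:55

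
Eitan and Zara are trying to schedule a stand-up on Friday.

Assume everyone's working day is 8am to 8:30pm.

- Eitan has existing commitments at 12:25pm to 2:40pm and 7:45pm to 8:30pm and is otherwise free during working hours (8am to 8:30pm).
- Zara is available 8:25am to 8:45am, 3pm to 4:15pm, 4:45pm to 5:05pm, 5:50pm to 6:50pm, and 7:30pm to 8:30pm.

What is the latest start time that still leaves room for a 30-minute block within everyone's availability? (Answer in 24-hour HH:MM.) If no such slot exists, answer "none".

18:20

Eitan free within 08:00–20:30: 08:00–12:25, 14:40–19:45.
Eitan ∩ Zara: 08:25–08:45, 15:00–16:15, 16:45–17:05, 17:50–18:50, 19:30–19:45.
Windows ≥ 30 min: 15:00–16:15, 17:50–18:50.
Latest start in the last window 17:50–18:50 is 18:50 − 30 min = 18:20.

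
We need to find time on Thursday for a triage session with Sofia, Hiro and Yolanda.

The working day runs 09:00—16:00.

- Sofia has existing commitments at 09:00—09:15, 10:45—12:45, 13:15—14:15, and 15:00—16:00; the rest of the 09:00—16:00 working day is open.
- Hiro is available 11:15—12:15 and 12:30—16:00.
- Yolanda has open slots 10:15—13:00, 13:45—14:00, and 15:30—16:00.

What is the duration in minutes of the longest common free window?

Sofia free within 09:00–16:00: 09:15–10:45, 12:45–13:15, 14:15–15:00.
Sofia ∩ Hiro: 12:45–13:15, 14:15–15:00.
Sofia ∩ Hiro ∩ Yolanda: 12:45–13:00.
Single common window of 15 minutes.

15 minutes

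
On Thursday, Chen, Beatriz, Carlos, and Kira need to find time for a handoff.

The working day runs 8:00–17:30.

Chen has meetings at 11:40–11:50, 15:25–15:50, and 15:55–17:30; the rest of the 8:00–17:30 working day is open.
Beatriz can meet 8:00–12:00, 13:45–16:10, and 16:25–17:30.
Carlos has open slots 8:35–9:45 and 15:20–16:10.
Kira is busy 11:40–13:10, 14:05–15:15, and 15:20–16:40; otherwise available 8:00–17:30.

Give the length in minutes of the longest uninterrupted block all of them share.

70 minutes

Chen free within 08:00–17:30: 08:00–11:40, 11:50–15:25, 15:50–15:55.
Kira free within 08:00–17:30: 08:00–11:40, 13:10–14:05, 15:15–15:20, 16:40–17:30.
Chen ∩ Beatriz: 08:00–11:40, 11:50–12:00, 13:45–15:25, 15:50–15:55.
Chen ∩ Beatriz ∩ Carlos: 08:35–09:45, 15:20–15:25, 15:50–15:55.
Chen ∩ Beatriz ∩ Carlos ∩ Kira: 08:35–09:45.
Single common window of 70 minutes.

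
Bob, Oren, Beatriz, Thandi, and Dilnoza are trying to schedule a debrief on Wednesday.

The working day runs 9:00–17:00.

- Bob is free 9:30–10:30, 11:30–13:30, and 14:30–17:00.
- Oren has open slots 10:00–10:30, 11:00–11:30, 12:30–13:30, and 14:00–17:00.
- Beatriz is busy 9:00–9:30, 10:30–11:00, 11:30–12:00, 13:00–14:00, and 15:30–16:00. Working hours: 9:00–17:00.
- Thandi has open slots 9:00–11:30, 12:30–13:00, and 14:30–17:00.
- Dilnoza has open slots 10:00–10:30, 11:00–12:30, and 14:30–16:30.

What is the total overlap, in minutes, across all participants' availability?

Beatriz free within 09:00–17:00: 09:30–10:30, 11:00–11:30, 12:00–13:00, 14:00–15:30, 16:00–17:00.
Bob ∩ Oren: 10:00–10:30, 12:30–13:30, 14:30–17:00.
Bob ∩ Oren ∩ Beatriz: 10:00–10:30, 12:30–13:00, 14:30–15:30, 16:00–17:00.
Bob ∩ Oren ∩ Beatriz ∩ Thandi: 10:00–10:30, 12:30–13:00, 14:30–15:30, 16:00–17:00.
Bob ∩ Oren ∩ Beatriz ∩ Thandi ∩ Dilnoza: 10:00–10:30, 14:30–15:30, 16:00–16:30.
Total common minutes: 30 + 60 + 30 = 120.

120 minutes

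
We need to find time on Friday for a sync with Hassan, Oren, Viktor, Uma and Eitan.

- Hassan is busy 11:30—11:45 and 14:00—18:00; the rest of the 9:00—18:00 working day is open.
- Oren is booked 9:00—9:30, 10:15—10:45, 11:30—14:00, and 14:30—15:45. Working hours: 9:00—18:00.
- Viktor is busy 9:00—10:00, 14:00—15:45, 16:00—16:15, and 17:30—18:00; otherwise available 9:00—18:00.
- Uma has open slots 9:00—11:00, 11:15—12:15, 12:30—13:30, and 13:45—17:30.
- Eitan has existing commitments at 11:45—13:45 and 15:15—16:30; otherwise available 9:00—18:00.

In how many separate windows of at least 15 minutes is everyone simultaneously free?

Hassan free within 09:00–18:00: 09:00–11:30, 11:45–14:00.
Oren free within 09:00–18:00: 09:30–10:15, 10:45–11:30, 14:00–14:30, 15:45–18:00.
Viktor free within 09:00–18:00: 10:00–14:00, 15:45–16:00, 16:15–17:30.
Eitan free within 09:00–18:00: 09:00–11:45, 13:45–15:15, 16:30–18:00.
Hassan ∩ Oren: 09:30–10:15, 10:45–11:30.
Hassan ∩ Oren ∩ Viktor: 10:00–10:15, 10:45–11:30.
Hassan ∩ Oren ∩ Viktor ∩ Uma: 10:00–10:15, 10:45–11:00, 11:15–11:30.
Hassan ∩ Oren ∩ Viktor ∩ Uma ∩ Eitan: 10:00–10:15, 10:45–11:00, 11:15–11:30.
Windows ≥ 15 min: 10:00–10:15, 10:45–11:00, 11:15–11:30.
That's 3 windows.

3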